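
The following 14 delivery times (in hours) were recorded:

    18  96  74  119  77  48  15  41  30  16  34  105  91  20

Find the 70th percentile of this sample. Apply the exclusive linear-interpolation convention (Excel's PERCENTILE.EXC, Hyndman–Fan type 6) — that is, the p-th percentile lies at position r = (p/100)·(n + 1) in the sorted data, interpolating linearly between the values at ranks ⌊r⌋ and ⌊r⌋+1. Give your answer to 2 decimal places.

Sorted: 15, 16, 18, 20, 30, 34, 41, 48, 74, 77, 91, 96, 105, 119.
n = 14.
r = (70/100)·(14 + 1) = 10.5.
Rank 10 is 77 and rank 11 is 91.
Interpolate: 77 + 0.5·(91 − 77) = 77 + 0.5·14 = 84.

84.00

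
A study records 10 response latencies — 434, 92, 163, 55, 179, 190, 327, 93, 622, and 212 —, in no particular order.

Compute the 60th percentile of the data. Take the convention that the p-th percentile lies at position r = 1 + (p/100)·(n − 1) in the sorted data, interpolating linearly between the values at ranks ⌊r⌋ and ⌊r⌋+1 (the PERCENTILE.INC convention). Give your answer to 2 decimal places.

Sorted: 55, 92, 93, 163, 179, 190, 212, 327, 434, 622.
n = 10.
r = 1 + (60/100)·(10 − 1) = 1 + 5.4 = 6.4.
Rank 6 is 190 and rank 7 is 212.
Interpolate: 190 + 0.4·(212 − 190) = 190 + 0.4·22 = 198.8.

198.80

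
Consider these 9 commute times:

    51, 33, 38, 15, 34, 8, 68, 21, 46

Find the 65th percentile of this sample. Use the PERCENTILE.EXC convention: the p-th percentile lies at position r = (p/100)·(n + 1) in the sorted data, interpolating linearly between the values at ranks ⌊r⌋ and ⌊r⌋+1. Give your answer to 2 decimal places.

Sorted: 8, 15, 21, 33, 34, 38, 46, 51, 68.
n = 9.
r = (65/100)·(9 + 1) = 6.5.
Rank 6 is 38 and rank 7 is 46.
Interpolate: 38 + 0.5·(46 − 38) = 38 + 0.5·8 = 42.

42.00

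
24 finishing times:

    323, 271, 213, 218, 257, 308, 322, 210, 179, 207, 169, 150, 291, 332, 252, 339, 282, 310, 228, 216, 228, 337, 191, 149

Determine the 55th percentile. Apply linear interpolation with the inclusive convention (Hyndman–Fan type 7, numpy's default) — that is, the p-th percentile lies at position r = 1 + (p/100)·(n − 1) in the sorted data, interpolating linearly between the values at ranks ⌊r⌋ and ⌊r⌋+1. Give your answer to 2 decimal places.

255.25

Sorted: 149, 150, 169, 179, 191, 207, 210, 213, 216, 218, 228, 228, 252, 257, 271, 282, 291, 308, 310, 322, 323, 332, 337, 339.
n = 24.
r = 1 + (55/100)·(24 − 1) = 1 + 12.65 = 13.65.
Rank 13 is 252 and rank 14 is 257.
Interpolate: 252 + 0.65·(257 − 252) = 252 + 0.65·5 = 255.25.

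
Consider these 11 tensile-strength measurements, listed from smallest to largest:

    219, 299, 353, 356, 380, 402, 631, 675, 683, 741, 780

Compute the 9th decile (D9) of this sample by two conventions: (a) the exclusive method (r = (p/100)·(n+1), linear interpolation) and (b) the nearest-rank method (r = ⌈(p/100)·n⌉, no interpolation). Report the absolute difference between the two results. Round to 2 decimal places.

n = 11.
(a) r = 10.8; between ranks 10 (741) and 11 (780): 772.2.
(b) the nearest-rank method: rank 10 → 741.
|772.2 − 741| = 31.2.

31.20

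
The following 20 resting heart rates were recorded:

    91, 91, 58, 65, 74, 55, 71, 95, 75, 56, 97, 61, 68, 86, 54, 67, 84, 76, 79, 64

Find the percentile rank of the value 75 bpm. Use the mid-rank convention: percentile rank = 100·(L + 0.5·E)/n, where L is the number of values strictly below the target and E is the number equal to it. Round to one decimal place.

Sorted: 54, 55, 56, 58, 61, 64, 65, 67, 68, 71, 74, 75, 76, 79, 84, 86, 91, 91, 95, 97.
Count below 75: L = 11; count equal: E = 1; n = 20.
Percentile rank = 100·(11 + 0.5·1)/20 = 100·11.5/20 = 57.5.

57.5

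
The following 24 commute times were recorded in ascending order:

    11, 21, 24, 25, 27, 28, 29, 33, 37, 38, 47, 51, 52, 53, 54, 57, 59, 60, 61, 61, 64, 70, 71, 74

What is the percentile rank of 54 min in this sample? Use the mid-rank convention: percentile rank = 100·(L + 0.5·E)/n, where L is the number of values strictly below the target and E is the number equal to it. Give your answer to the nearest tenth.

60.4

Count below 54: L = 14; count equal: E = 1; n = 24.
Percentile rank = 100·(14 + 0.5·1)/24 = 100·14.5/24 = 60.42.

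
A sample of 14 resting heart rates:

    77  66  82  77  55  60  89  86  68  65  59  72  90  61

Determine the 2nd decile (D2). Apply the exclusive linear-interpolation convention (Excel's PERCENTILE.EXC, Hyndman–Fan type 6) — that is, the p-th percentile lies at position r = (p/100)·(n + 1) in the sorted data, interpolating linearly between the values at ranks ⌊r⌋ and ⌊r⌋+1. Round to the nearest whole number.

Sorted: 55, 59, 60, 61, 65, 66, 68, 72, 77, 77, 82, 86, 89, 90.
n = 14.
r = (20/100)·(14 + 1) = 3.
r is an integer, so P20 is the value at rank 3: 60.

60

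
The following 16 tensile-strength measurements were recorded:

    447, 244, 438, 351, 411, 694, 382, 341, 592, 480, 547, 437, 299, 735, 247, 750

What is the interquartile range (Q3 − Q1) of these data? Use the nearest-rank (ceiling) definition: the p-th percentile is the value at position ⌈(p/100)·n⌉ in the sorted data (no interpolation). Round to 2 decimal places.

206.00

Sorted: 244, 247, 299, 341, 351, 382, 411, 437, 438, 447, 480, 547, 592, 694, 735, 750.
n = 16.
P25: rank ⌈25/100·16⌉ = 4 → 341.
P75: rank ⌈75/100·16⌉ = 12 → 547.
Difference: 547 − 341 = 206.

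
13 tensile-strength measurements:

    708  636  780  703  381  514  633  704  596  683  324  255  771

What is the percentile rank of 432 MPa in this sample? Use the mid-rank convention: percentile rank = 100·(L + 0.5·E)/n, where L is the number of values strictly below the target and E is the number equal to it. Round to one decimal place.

Sorted: 255, 324, 381, 514, 596, 633, 636, 683, 703, 704, 708, 771, 780.
Count below 432: L = 3; count equal: E = 0; n = 13.
Percentile rank = 100·(3 + 0.5·0)/13 = 100·3/13 = 23.08.

23.1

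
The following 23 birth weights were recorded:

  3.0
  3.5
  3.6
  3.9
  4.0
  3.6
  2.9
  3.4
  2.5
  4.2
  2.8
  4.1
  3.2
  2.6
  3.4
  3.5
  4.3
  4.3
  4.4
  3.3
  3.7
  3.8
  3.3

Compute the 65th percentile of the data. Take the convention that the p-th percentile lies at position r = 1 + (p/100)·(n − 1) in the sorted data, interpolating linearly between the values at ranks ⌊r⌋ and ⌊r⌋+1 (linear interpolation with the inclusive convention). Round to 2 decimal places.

Sorted: 2.5, 2.6, 2.8, 2.9, 3.0, 3.2, 3.3, 3.3, 3.4, 3.4, 3.5, 3.5, 3.6, 3.6, 3.7, 3.8, 3.9, 4.0, 4.1, 4.2, 4.3, 4.3, 4.4.
n = 23.
r = 1 + (65/100)·(23 − 1) = 1 + 14.3 = 15.3.
Rank 15 is 3.7 and rank 16 is 3.8.
Interpolate: 3.7 + 0.3·(3.8 − 3.7) = 3.7 + 0.3·0.1 = 3.73.

3.73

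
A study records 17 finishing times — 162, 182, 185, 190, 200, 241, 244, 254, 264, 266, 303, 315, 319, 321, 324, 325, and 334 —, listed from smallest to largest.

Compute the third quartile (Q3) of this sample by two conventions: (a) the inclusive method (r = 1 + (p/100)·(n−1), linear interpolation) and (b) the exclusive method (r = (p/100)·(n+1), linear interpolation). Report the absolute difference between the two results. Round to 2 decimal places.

1.00

n = 17.
(a) r = 13 → value at rank 13 = 319.
(b) r = 13.5; between ranks 13 (319) and 14 (321): 320.
|319 − 320| = 1.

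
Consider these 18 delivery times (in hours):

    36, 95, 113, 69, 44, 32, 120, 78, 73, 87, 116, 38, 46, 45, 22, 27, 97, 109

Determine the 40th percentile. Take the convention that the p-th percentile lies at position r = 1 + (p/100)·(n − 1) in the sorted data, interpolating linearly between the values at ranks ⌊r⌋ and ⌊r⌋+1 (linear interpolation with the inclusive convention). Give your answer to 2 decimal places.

Sorted: 22, 27, 32, 36, 38, 44, 45, 46, 69, 73, 78, 87, 95, 97, 109, 113, 116, 120.
n = 18.
r = 1 + (40/100)·(18 − 1) = 1 + 6.8 = 7.8.
Rank 7 is 45 and rank 8 is 46.
Interpolate: 45 + 0.8·(46 − 45) = 45 + 0.8·1 = 45.8.

45.80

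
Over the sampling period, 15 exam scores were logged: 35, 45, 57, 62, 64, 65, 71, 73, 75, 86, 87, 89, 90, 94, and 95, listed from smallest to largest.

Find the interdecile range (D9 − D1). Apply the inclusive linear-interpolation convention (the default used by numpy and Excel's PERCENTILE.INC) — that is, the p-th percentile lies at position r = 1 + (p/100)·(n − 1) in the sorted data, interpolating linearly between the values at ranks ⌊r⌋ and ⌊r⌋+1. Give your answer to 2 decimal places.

42.60

n = 15.
P10: r = 2.4; ranks 2–3 are 45, 57; interpolating gives 49.8.
P90: r = 13.6; ranks 13–14 are 90, 94; interpolating gives 92.4.
Difference: 92.4 − 49.8 = 42.6.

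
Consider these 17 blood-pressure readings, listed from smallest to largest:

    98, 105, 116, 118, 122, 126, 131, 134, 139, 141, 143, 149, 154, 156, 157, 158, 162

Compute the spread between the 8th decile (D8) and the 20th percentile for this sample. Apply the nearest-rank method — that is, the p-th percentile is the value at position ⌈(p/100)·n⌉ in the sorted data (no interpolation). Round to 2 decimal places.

n = 17.
P20: rank ⌈20/100·17⌉ = 4 → 118.
P80: rank ⌈80/100·17⌉ = 14 → 156.
Difference: 156 − 118 = 38.

38.00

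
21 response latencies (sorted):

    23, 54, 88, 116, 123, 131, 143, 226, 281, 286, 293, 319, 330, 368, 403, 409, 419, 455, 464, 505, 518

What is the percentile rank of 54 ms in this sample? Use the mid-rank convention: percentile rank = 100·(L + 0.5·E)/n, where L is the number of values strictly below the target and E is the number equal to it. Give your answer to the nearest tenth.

Count below 54: L = 1; count equal: E = 1; n = 21.
Percentile rank = 100·(1 + 0.5·1)/21 = 100·1.5/21 = 7.143.

7.1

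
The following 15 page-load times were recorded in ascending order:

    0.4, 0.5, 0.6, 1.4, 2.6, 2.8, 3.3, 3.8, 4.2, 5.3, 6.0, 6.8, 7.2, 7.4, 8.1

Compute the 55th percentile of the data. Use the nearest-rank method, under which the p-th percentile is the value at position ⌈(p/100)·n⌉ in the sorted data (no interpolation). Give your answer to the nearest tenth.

4.2

n = 15.
Position = ⌈55/100 · 15⌉ = ⌈8.25⌉ = 9.
The value at rank 9 is 4.2.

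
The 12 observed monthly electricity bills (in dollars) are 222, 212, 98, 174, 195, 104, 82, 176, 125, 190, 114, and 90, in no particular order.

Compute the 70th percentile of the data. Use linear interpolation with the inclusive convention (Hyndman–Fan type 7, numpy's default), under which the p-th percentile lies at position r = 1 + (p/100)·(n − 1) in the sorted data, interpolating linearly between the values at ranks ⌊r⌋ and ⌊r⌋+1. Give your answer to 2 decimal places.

Sorted: 82, 90, 98, 104, 114, 125, 174, 176, 190, 195, 212, 222.
n = 12.
r = 1 + (70/100)·(12 − 1) = 1 + 7.7 = 8.7.
Rank 8 is 176 and rank 9 is 190.
Interpolate: 176 + 0.7·(190 − 176) = 176 + 0.7·14 = 185.8.

185.80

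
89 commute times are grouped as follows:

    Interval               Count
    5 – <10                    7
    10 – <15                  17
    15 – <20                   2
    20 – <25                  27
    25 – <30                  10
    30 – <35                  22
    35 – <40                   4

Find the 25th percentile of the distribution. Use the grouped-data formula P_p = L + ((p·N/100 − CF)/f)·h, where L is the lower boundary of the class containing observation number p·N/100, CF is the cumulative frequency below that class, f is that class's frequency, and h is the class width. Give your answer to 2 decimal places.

N = 89; target position k = 25/100 · 89 = 22.25.
Cumulative frequencies: 7, 24, 26, 53, 63, 85, 89.
Observation 22.25 falls in the class 10 – <15.
L = 10, CF = 7, f = 17, h = 5.
P25 = 10 + ((22.25 − 7)/17)·5 = 10 + 4.48529 = 14.4853.

14.49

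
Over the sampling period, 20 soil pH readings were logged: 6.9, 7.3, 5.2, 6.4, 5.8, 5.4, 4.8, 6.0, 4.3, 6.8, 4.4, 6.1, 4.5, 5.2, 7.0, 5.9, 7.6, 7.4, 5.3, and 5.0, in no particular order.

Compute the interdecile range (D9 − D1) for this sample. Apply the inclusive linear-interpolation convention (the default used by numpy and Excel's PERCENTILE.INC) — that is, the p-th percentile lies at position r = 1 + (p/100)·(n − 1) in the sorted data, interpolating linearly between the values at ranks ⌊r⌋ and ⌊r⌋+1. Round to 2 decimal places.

2.82

Sorted: 4.3, 4.4, 4.5, 4.8, 5.0, 5.2, 5.2, 5.3, 5.4, 5.8, 5.9, 6.0, 6.1, 6.4, 6.8, 6.9, 7.0, 7.3, 7.4, 7.6.
n = 20.
P10: r = 2.9; ranks 2–3 are 4.4, 4.5; interpolating gives 4.49.
P90: r = 18.1; ranks 18–19 are 7.3, 7.4; interpolating gives 7.31.
Difference: 7.31 − 4.49 = 2.82.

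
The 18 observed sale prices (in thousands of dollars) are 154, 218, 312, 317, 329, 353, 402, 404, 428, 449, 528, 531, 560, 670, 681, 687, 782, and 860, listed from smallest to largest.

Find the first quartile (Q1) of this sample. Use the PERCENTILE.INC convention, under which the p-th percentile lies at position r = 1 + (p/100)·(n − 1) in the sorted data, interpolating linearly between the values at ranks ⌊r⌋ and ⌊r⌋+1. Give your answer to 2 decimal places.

335.00

n = 18.
r = 1 + (25/100)·(18 − 1) = 1 + 4.25 = 5.25.
Rank 5 is 329 and rank 6 is 353.
Interpolate: 329 + 0.25·(353 − 329) = 329 + 0.25·24 = 335.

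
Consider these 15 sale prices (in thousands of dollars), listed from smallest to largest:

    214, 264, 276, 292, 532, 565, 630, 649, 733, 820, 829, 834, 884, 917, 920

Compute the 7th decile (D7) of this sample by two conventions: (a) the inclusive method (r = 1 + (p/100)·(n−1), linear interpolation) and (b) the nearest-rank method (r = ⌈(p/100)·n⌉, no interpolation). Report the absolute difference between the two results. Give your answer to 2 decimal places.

1.80

n = 15.
(a) r = 10.8; between ranks 10 (820) and 11 (829): 827.2.
(b) the nearest-rank method: rank 11 → 829.
|827.2 − 829| = 1.8.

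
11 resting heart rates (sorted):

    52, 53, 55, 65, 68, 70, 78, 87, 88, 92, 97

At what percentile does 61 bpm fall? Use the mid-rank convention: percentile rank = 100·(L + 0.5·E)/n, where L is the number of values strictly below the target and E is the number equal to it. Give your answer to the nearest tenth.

Count below 61: L = 3; count equal: E = 0; n = 11.
Percentile rank = 100·(3 + 0.5·0)/11 = 100·3/11 = 27.27.

27.3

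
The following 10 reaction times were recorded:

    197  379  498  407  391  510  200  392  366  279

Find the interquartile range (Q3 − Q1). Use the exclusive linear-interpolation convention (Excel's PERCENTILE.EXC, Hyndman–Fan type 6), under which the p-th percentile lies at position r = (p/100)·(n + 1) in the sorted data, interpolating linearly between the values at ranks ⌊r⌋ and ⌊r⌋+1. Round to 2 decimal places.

170.50

Sorted: 197, 200, 279, 366, 379, 391, 392, 407, 498, 510.
n = 10.
P25: r = 2.75; ranks 2–3 are 200, 279; interpolating gives 259.25.
P75: r = 8.25; ranks 8–9 are 407, 498; interpolating gives 429.75.
Difference: 429.75 − 259.25 = 170.5.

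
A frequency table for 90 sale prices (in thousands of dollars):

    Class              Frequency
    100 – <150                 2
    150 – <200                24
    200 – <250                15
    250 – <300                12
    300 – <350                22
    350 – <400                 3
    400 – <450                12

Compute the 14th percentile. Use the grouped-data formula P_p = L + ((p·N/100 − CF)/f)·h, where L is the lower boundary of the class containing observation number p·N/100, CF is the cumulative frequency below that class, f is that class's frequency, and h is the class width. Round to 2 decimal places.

N = 90; target position k = 14/100 · 90 = 12.6.
Cumulative frequencies: 2, 26, 41, 53, 75, 78, 90.
Observation 12.6 falls in the class 150 – <200.
L = 150, CF = 2, f = 24, h = 50.
P14 = 150 + ((12.6 − 2)/24)·50 = 150 + 22.0833 = 172.083.

172.08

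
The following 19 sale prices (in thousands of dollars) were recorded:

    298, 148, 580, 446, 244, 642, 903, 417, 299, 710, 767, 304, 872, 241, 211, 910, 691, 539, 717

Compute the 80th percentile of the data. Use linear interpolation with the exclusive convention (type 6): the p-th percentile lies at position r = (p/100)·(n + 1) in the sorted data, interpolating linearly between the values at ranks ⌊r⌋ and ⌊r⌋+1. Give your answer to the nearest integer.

767

Sorted: 148, 211, 241, 244, 298, 299, 304, 417, 446, 539, 580, 642, 691, 710, 717, 767, 872, 903, 910.
n = 19.
r = (80/100)·(19 + 1) = 16.
r is an integer, so P80 is the value at rank 16: 767.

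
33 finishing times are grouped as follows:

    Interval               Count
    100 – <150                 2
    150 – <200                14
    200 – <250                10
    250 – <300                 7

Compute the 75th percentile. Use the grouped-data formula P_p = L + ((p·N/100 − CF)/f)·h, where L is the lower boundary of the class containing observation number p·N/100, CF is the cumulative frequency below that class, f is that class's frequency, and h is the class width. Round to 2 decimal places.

243.75

N = 33; target position k = 75/100 · 33 = 24.75.
Cumulative frequencies: 2, 16, 26, 33.
Observation 24.75 falls in the class 200 – <250.
L = 200, CF = 16, f = 10, h = 50.
P75 = 200 + ((24.75 − 16)/10)·50 = 200 + 43.75 = 243.75.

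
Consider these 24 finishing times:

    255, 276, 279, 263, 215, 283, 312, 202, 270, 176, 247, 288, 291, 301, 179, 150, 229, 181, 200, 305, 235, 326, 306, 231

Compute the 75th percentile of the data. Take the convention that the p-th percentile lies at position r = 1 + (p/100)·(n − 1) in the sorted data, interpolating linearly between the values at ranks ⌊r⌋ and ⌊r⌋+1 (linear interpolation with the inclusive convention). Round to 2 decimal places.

288.75

Sorted: 150, 176, 179, 181, 200, 202, 215, 229, 231, 235, 247, 255, 263, 270, 276, 279, 283, 288, 291, 301, 305, 306, 312, 326.
n = 24.
r = 1 + (75/100)·(24 − 1) = 1 + 17.25 = 18.25.
Rank 18 is 288 and rank 19 is 291.
Interpolate: 288 + 0.25·(291 − 288) = 288 + 0.25·3 = 288.75.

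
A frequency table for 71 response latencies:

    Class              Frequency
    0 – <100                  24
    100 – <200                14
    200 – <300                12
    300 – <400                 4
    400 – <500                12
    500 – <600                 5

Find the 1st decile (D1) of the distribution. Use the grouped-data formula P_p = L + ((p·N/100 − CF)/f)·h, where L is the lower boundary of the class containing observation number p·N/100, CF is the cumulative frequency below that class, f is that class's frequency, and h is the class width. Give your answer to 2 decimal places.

29.58

N = 71; target position k = 10/100 · 71 = 7.1.
Cumulative frequencies: 24, 38, 50, 54, 66, 71.
Observation 7.1 falls in the class 0 – <100.
L = 0, CF = 0, f = 24, h = 100.
P10 = 0 + ((7.1 − 0)/24)·100 = 0 + 29.5833 = 29.5833.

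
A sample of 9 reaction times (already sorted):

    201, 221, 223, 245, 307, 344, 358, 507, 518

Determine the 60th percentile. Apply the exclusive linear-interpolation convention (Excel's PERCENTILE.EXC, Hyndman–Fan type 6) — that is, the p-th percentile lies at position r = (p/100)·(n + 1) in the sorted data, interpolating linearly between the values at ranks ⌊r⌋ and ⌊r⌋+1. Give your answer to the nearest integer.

344

n = 9.
r = (60/100)·(9 + 1) = 6.
r is an integer, so P60 is the value at rank 6: 344.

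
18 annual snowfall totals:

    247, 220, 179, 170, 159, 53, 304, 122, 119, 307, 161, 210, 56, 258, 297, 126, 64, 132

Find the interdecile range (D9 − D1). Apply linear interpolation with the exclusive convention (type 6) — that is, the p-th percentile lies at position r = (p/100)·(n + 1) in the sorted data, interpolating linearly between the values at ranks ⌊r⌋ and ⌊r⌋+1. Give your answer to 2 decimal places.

Sorted: 53, 56, 64, 119, 122, 126, 132, 159, 161, 170, 179, 210, 220, 247, 258, 297, 304, 307.
n = 18.
P10: r = 1.9; ranks 1–2 are 53, 56; interpolating gives 55.7.
P90: r = 17.1; ranks 17–18 are 304, 307; interpolating gives 304.3.
Difference: 304.3 − 55.7 = 248.6.

248.60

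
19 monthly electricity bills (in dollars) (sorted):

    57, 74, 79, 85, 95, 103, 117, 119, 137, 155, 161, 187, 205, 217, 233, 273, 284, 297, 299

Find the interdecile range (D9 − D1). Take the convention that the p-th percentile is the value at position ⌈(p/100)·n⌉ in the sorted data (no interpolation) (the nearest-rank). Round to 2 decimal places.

n = 19.
P10: rank ⌈10/100·19⌉ = 2 → 74.
P90: rank ⌈90/100·19⌉ = 18 → 297.
Difference: 297 − 74 = 223.

223.00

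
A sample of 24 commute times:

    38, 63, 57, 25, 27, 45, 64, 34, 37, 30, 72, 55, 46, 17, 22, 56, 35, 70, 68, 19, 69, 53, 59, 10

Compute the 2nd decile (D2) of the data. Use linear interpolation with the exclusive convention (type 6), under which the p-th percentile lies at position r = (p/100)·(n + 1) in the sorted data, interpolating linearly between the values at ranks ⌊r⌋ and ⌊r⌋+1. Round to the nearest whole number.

25

Sorted: 10, 17, 19, 22, 25, 27, 30, 34, 35, 37, 38, 45, 46, 53, 55, 56, 57, 59, 63, 64, 68, 69, 70, 72.
n = 24.
r = (20/100)·(24 + 1) = 5.
r is an integer, so P20 is the value at rank 5: 25.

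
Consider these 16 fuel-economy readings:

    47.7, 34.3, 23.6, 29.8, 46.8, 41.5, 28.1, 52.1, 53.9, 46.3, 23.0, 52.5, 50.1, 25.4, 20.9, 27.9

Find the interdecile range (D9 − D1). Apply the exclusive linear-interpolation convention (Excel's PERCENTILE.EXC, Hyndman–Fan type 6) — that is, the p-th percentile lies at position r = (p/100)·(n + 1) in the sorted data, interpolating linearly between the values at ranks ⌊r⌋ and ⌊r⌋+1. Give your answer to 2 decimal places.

30.55

Sorted: 20.9, 23.0, 23.6, 25.4, 27.9, 28.1, 29.8, 34.3, 41.5, 46.3, 46.8, 47.7, 50.1, 52.1, 52.5, 53.9.
n = 16.
P10: r = 1.7; ranks 1–2 are 20.9, 23.0; interpolating gives 22.37.
P90: r = 15.3; ranks 15–16 are 52.5, 53.9; interpolating gives 52.92.
Difference: 52.92 − 22.37 = 30.55.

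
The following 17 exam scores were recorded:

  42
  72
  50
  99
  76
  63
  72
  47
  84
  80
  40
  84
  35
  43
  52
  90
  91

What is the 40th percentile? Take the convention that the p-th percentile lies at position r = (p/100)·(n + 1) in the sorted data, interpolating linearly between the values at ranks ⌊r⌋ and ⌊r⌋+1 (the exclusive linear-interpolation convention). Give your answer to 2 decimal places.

54.20

Sorted: 35, 40, 42, 43, 47, 50, 52, 63, 72, 72, 76, 80, 84, 84, 90, 91, 99.
n = 17.
r = (40/100)·(17 + 1) = 7.2.
Rank 7 is 52 and rank 8 is 63.
Interpolate: 52 + 0.2·(63 − 52) = 52 + 0.2·11 = 54.2.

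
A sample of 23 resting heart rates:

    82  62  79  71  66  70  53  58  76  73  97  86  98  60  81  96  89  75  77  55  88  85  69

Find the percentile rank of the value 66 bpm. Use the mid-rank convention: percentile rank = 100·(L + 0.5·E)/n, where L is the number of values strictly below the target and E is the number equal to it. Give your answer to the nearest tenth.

23.9

Sorted: 53, 55, 58, 60, 62, 66, 69, 70, 71, 73, 75, 76, 77, 79, 81, 82, 85, 86, 88, 89, 96, 97, 98.
Count below 66: L = 5; count equal: E = 1; n = 23.
Percentile rank = 100·(5 + 0.5·1)/23 = 100·5.5/23 = 23.91.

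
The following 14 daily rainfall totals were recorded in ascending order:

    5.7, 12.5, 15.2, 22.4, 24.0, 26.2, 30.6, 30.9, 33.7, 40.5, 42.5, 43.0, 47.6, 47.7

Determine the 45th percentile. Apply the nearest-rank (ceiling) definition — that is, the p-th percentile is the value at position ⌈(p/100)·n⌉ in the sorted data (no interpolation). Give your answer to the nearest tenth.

30.6

n = 14.
Position = ⌈45/100 · 14⌉ = ⌈6.3⌉ = 7.
The value at rank 7 is 30.6.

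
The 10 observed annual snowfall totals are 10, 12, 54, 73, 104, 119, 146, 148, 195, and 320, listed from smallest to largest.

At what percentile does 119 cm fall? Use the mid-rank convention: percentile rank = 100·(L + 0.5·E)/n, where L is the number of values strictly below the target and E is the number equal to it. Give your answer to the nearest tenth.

55.0

Count below 119: L = 5; count equal: E = 1; n = 10.
Percentile rank = 100·(5 + 0.5·1)/10 = 100·5.5/10 = 55.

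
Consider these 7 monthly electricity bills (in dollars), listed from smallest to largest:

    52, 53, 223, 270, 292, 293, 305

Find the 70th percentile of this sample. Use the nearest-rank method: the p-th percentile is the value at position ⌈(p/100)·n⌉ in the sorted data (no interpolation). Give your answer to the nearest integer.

n = 7.
Position = ⌈70/100 · 7⌉ = ⌈4.9⌉ = 5.
The value at rank 5 is 292.

292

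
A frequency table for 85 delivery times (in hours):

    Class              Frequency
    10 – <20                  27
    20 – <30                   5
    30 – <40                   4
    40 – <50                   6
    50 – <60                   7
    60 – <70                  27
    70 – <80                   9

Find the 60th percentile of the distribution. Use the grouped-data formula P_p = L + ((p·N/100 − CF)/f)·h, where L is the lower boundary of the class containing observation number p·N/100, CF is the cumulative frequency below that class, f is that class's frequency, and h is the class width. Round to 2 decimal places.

60.74

N = 85; target position k = 60/100 · 85 = 51.
Cumulative frequencies: 27, 32, 36, 42, 49, 76, 85.
Observation 51 falls in the class 60 – <70.
L = 60, CF = 49, f = 27, h = 10.
P60 = 60 + ((51 − 49)/27)·10 = 60 + 0.740741 = 60.7407.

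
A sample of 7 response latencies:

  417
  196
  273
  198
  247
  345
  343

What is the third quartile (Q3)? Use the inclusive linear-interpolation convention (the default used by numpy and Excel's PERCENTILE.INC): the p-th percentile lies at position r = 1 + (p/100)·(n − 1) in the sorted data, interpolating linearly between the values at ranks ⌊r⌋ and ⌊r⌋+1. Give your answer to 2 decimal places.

Sorted: 196, 198, 247, 273, 343, 345, 417.
n = 7.
r = 1 + (75/100)·(7 − 1) = 1 + 4.5 = 5.5.
Rank 5 is 343 and rank 6 is 345.
Interpolate: 343 + 0.5·(345 − 343) = 343 + 0.5·2 = 344.

344.00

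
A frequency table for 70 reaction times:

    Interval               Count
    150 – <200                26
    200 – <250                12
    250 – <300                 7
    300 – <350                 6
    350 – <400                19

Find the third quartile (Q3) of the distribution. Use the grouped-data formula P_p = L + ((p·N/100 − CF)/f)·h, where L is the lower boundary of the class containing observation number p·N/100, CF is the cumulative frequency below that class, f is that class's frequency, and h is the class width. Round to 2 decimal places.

N = 70; target position k = 75/100 · 70 = 52.5.
Cumulative frequencies: 26, 38, 45, 51, 70.
Observation 52.5 falls in the class 350 – <400.
L = 350, CF = 51, f = 19, h = 50.
P75 = 350 + ((52.5 − 51)/19)·50 = 350 + 3.94737 = 353.947.

353.95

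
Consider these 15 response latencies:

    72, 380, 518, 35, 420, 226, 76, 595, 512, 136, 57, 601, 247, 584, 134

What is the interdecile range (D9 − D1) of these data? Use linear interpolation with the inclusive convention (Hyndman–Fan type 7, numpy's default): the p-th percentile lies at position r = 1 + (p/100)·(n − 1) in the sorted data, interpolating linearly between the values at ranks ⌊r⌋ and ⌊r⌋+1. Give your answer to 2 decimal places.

Sorted: 35, 57, 72, 76, 134, 136, 226, 247, 380, 420, 512, 518, 584, 595, 601.
n = 15.
P10: r = 2.4; ranks 2–3 are 57, 72; interpolating gives 63.
P90: r = 13.6; ranks 13–14 are 584, 595; interpolating gives 590.6.
Difference: 590.6 − 63 = 527.6.

527.60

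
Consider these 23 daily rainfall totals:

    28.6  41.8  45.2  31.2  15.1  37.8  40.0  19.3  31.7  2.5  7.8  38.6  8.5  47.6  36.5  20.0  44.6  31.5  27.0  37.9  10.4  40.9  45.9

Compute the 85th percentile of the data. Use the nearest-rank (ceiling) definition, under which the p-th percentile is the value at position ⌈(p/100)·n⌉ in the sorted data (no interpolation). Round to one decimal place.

44.6

Sorted: 2.5, 7.8, 8.5, 10.4, 15.1, 19.3, 20.0, 27.0, 28.6, 31.2, 31.5, 31.7, 36.5, 37.8, 37.9, 38.6, 40.0, 40.9, 41.8, 44.6, 45.2, 45.9, 47.6.
n = 23.
Position = ⌈85/100 · 23⌉ = ⌈19.55⌉ = 20.
The value at rank 20 is 44.6.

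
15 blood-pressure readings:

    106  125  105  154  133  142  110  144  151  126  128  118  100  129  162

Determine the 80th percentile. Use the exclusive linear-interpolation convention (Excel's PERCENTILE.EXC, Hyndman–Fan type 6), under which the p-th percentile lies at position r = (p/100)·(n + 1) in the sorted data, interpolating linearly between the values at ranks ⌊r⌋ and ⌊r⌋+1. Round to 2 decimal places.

149.60

Sorted: 100, 105, 106, 110, 118, 125, 126, 128, 129, 133, 142, 144, 151, 154, 162.
n = 15.
r = (80/100)·(15 + 1) = 12.8.
Rank 12 is 144 and rank 13 is 151.
Interpolate: 144 + 0.8·(151 − 144) = 144 + 0.8·7 = 149.6.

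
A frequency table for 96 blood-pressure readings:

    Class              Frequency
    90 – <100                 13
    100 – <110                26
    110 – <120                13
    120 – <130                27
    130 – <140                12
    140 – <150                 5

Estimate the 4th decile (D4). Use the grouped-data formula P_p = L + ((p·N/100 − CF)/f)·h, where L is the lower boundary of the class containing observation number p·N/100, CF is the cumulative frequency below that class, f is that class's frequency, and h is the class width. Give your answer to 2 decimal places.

N = 96; target position k = 40/100 · 96 = 38.4.
Cumulative frequencies: 13, 39, 52, 79, 91, 96.
Observation 38.4 falls in the class 100 – <110.
L = 100, CF = 13, f = 26, h = 10.
P40 = 100 + ((38.4 − 13)/26)·10 = 100 + 9.76923 = 109.769.

109.77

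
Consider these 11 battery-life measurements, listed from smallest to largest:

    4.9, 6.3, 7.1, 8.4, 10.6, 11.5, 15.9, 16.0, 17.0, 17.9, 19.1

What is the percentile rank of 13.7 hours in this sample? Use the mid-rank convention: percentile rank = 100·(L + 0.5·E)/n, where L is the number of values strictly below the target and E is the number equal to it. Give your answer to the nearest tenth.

54.5

Count below 13.7: L = 6; count equal: E = 0; n = 11.
Percentile rank = 100·(6 + 0.5·0)/11 = 100·6/11 = 54.55.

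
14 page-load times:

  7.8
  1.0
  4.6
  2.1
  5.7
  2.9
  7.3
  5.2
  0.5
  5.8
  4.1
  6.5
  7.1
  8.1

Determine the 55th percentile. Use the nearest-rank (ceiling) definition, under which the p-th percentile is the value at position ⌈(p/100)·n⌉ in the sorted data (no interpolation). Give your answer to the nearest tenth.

Sorted: 0.5, 1.0, 2.1, 2.9, 4.1, 4.6, 5.2, 5.7, 5.8, 6.5, 7.1, 7.3, 7.8, 8.1.
n = 14.
Position = ⌈55/100 · 14⌉ = ⌈7.7⌉ = 8.
The value at rank 8 is 5.7.

5.7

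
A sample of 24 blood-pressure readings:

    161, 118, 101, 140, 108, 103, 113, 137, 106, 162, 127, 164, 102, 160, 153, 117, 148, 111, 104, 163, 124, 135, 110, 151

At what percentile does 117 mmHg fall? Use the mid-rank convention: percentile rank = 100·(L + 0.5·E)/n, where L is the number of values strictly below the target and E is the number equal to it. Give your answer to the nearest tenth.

Sorted: 101, 102, 103, 104, 106, 108, 110, 111, 113, 117, 118, 124, 127, 135, 137, 140, 148, 151, 153, 160, 161, 162, 163, 164.
Count below 117: L = 9; count equal: E = 1; n = 24.
Percentile rank = 100·(9 + 0.5·1)/24 = 100·9.5/24 = 39.58.

39.6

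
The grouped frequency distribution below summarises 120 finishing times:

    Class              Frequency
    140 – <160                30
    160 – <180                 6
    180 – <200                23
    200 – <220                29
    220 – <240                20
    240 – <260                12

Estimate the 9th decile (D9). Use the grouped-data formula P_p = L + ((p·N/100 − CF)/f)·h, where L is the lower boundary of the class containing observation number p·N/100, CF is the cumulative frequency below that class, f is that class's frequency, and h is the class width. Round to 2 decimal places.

N = 120; target position k = 90/100 · 120 = 108.
Cumulative frequencies: 30, 36, 59, 88, 108, 120.
Observation 108 falls in the class 220 – <240.
L = 220, CF = 88, f = 20, h = 20.
P90 = 220 + ((108 − 88)/20)·20 = 220 + 20 = 240.

240.00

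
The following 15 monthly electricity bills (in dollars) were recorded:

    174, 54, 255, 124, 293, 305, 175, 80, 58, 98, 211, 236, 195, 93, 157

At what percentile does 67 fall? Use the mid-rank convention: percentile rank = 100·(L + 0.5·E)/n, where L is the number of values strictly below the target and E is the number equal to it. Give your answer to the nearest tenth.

13.3

Sorted: 54, 58, 80, 93, 98, 124, 157, 174, 175, 195, 211, 236, 255, 293, 305.
Count below 67: L = 2; count equal: E = 0; n = 15.
Percentile rank = 100·(2 + 0.5·0)/15 = 100·2/15 = 13.33.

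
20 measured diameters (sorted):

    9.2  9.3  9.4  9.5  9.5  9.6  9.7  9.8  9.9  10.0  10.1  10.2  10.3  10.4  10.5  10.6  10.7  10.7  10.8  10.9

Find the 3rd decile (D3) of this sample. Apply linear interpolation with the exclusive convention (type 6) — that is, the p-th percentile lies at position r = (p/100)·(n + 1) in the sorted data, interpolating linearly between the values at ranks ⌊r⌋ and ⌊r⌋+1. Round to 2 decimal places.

n = 20.
r = (30/100)·(20 + 1) = 6.3.
Rank 6 is 9.6 and rank 7 is 9.7.
Interpolate: 9.6 + 0.3·(9.7 − 9.6) = 9.6 + 0.3·0.1 = 9.63.

9.63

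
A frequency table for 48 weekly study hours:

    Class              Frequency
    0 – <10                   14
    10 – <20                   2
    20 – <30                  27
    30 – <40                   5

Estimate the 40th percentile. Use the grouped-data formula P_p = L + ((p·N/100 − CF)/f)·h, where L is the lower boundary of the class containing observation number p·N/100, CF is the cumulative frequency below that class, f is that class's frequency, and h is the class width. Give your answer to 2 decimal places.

21.19

N = 48; target position k = 40/100 · 48 = 19.2.
Cumulative frequencies: 14, 16, 43, 48.
Observation 19.2 falls in the class 20 – <30.
L = 20, CF = 16, f = 27, h = 10.
P40 = 20 + ((19.2 − 16)/27)·10 = 20 + 1.18519 = 21.1852.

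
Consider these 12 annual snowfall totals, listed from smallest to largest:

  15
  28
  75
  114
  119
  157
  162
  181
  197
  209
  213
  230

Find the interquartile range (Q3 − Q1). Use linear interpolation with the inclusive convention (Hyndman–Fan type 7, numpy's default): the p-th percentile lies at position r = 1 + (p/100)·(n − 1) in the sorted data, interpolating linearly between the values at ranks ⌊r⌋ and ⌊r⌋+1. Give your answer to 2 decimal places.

n = 12.
P25: r = 3.75; ranks 3–4 are 75, 114; interpolating gives 104.25.
P75: r = 9.25; ranks 9–10 are 197, 209; interpolating gives 200.
Difference: 200 − 104.25 = 95.75.

95.75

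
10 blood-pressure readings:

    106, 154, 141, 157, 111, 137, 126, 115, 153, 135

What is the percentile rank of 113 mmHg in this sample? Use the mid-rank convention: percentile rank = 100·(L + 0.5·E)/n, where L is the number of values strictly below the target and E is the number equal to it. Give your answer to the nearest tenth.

Sorted: 106, 111, 115, 126, 135, 137, 141, 153, 154, 157.
Count below 113: L = 2; count equal: E = 0; n = 10.
Percentile rank = 100·(2 + 0.5·0)/10 = 100·2/10 = 20.

20.0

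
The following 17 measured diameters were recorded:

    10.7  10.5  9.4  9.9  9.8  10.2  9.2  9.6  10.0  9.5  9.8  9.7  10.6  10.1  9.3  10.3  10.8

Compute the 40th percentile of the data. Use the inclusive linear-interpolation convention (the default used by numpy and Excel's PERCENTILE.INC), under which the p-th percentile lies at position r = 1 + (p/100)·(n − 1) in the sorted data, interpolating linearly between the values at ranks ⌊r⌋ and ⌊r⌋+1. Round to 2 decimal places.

9.80

Sorted: 9.2, 9.3, 9.4, 9.5, 9.6, 9.7, 9.8, 9.8, 9.9, 10.0, 10.1, 10.2, 10.3, 10.5, 10.6, 10.7, 10.8.
n = 17.
r = 1 + (40/100)·(17 − 1) = 1 + 6.4 = 7.4.
Rank 7 is 9.8 and rank 8 is 9.8.
Interpolate: 9.8 + 0.4·(9.8 − 9.8) = 9.8 + 0.4·0 = 9.8.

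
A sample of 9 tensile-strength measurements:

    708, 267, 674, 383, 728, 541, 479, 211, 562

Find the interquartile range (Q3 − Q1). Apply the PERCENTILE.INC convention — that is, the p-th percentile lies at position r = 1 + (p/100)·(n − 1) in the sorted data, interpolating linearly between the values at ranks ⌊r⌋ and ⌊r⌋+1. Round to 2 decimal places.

Sorted: 211, 267, 383, 479, 541, 562, 674, 708, 728.
n = 9.
P25: r = 3 (integer) → 383.
P75: r = 7 (integer) → 674.
Difference: 674 − 383 = 291.

291.00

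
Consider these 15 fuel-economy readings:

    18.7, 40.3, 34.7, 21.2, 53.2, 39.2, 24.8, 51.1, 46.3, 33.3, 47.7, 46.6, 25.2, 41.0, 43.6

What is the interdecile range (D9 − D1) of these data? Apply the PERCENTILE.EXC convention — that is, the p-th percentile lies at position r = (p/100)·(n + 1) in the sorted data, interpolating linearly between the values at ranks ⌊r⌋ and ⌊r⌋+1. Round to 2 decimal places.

31.74

Sorted: 18.7, 21.2, 24.8, 25.2, 33.3, 34.7, 39.2, 40.3, 41.0, 43.6, 46.3, 46.6, 47.7, 51.1, 53.2.
n = 15.
P10: r = 1.6; ranks 1–2 are 18.7, 21.2; interpolating gives 20.2.
P90: r = 14.4; ranks 14–15 are 51.1, 53.2; interpolating gives 51.94.
Difference: 51.94 − 20.2 = 31.74.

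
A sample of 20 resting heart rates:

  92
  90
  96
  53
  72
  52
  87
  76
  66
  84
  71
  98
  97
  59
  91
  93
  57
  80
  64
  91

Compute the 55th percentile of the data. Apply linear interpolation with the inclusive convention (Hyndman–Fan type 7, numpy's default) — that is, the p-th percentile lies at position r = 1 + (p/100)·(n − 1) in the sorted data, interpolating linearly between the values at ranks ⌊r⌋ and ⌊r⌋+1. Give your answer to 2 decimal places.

85.35

Sorted: 52, 53, 57, 59, 64, 66, 71, 72, 76, 80, 84, 87, 90, 91, 91, 92, 93, 96, 97, 98.
n = 20.
r = 1 + (55/100)·(20 − 1) = 1 + 10.45 = 11.45.
Rank 11 is 84 and rank 12 is 87.
Interpolate: 84 + 0.45·(87 − 84) = 84 + 0.45·3 = 85.35.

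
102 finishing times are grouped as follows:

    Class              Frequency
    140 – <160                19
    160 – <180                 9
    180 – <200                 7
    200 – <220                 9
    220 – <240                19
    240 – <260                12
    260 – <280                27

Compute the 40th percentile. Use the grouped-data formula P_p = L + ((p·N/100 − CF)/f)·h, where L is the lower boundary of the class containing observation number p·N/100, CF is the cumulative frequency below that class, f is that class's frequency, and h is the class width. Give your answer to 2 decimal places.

212.89

N = 102; target position k = 40/100 · 102 = 40.8.
Cumulative frequencies: 19, 28, 35, 44, 63, 75, 102.
Observation 40.8 falls in the class 200 – <220.
L = 200, CF = 35, f = 9, h = 20.
P40 = 200 + ((40.8 − 35)/9)·20 = 200 + 12.8889 = 212.889.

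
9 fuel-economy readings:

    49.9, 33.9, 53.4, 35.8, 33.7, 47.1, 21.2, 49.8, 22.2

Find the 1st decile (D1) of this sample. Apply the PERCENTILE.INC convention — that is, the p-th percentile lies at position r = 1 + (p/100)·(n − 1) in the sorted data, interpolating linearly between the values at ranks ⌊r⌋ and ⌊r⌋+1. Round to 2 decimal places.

22.00

Sorted: 21.2, 22.2, 33.7, 33.9, 35.8, 47.1, 49.8, 49.9, 53.4.
n = 9.
r = 1 + (10/100)·(9 − 1) = 1 + 0.8 = 1.8.
Rank 1 is 21.2 and rank 2 is 22.2.
Interpolate: 21.2 + 0.8·(22.2 − 21.2) = 21.2 + 0.8·1 = 22.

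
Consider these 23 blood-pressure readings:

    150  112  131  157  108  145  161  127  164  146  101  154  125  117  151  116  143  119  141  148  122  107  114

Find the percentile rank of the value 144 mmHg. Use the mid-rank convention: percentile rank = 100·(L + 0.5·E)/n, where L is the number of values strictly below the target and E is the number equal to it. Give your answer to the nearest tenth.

Sorted: 101, 107, 108, 112, 114, 116, 117, 119, 122, 125, 127, 131, 141, 143, 145, 146, 148, 150, 151, 154, 157, 161, 164.
Count below 144: L = 14; count equal: E = 0; n = 23.
Percentile rank = 100·(14 + 0.5·0)/23 = 100·14/23 = 60.87.

60.9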